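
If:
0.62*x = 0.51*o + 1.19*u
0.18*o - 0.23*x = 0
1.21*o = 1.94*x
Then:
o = 0.00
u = 0.00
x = 0.00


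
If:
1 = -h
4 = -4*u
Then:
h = -1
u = -1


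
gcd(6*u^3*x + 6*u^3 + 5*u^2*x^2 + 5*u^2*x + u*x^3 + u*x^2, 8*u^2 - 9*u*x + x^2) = 1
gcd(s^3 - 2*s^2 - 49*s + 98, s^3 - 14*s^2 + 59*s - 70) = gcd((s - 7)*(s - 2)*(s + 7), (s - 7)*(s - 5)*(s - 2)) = s^2 - 9*s + 14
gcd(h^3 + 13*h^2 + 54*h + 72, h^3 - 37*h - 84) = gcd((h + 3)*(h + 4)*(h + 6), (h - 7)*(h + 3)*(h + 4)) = h^2 + 7*h + 12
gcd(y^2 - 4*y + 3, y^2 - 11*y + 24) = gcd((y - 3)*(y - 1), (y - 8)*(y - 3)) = y - 3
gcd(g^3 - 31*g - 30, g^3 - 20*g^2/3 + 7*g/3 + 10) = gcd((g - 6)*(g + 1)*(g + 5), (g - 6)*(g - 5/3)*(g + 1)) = g^2 - 5*g - 6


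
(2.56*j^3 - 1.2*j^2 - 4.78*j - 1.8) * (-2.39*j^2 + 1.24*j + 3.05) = -6.1184*j^5 + 6.0424*j^4 + 17.7442*j^3 - 5.2852*j^2 - 16.811*j - 5.49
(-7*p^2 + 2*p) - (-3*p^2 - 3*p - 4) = -4*p^2 + 5*p + 4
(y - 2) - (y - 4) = 2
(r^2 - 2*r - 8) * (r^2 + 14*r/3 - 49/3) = r^4 + 8*r^3/3 - 101*r^2/3 - 14*r/3 + 392/3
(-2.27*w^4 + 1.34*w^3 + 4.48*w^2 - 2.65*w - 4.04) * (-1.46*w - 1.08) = 3.3142*w^5 + 0.4952*w^4 - 7.988*w^3 - 0.969400000000001*w^2 + 8.7604*w + 4.3632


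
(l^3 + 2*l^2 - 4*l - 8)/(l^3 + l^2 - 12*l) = (l^3 + 2*l^2 - 4*l - 8)/(l*(l^2 + l - 12))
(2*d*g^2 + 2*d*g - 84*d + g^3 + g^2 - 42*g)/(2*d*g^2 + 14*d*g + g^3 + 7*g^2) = (g - 6)/g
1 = 1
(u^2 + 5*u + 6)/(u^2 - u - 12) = (u + 2)/(u - 4)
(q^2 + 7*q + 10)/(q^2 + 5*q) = (q + 2)/q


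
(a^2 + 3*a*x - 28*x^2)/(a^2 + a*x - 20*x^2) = (a + 7*x)/(a + 5*x)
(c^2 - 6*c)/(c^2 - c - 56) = c*(6 - c)/(-c^2 + c + 56)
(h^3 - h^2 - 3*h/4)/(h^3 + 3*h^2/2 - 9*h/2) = (h + 1/2)/(h + 3)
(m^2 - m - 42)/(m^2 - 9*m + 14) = (m + 6)/(m - 2)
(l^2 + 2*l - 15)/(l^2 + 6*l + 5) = (l - 3)/(l + 1)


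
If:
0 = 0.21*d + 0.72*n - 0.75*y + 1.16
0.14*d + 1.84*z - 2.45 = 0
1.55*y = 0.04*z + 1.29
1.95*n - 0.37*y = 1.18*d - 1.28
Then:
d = -0.24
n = -0.64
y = 0.87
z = 1.35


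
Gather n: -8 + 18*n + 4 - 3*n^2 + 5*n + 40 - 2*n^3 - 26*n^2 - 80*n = -2*n^3 - 29*n^2 - 57*n + 36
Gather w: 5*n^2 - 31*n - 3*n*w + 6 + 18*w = 5*n^2 - 31*n + w*(18 - 3*n) + 6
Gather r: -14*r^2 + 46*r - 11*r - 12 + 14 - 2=-14*r^2 + 35*r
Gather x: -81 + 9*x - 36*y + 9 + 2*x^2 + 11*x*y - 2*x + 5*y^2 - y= 2*x^2 + x*(11*y + 7) + 5*y^2 - 37*y - 72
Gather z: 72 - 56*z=72 - 56*z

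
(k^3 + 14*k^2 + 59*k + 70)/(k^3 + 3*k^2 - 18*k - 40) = (k + 7)/(k - 4)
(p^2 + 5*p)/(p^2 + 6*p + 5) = p/(p + 1)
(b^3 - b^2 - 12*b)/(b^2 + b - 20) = b*(b + 3)/(b + 5)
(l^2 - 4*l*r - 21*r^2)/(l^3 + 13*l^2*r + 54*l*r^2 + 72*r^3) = (l - 7*r)/(l^2 + 10*l*r + 24*r^2)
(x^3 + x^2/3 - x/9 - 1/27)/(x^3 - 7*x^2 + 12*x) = (x^3 + x^2/3 - x/9 - 1/27)/(x*(x^2 - 7*x + 12))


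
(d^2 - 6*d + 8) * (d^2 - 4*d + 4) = d^4 - 10*d^3 + 36*d^2 - 56*d + 32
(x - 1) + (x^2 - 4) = x^2 + x - 5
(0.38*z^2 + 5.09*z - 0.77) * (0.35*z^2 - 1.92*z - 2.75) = 0.133*z^4 + 1.0519*z^3 - 11.0873*z^2 - 12.5191*z + 2.1175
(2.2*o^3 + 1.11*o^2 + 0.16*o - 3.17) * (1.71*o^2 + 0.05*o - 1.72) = 3.762*o^5 + 2.0081*o^4 - 3.4549*o^3 - 7.3219*o^2 - 0.4337*o + 5.4524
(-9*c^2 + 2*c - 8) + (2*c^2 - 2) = -7*c^2 + 2*c - 10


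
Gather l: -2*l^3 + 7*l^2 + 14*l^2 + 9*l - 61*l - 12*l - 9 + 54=-2*l^3 + 21*l^2 - 64*l + 45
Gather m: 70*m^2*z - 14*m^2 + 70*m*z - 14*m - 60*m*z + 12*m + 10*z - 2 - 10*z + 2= m^2*(70*z - 14) + m*(10*z - 2)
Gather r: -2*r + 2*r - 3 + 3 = 0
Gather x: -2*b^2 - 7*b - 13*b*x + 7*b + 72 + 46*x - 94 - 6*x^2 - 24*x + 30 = -2*b^2 - 6*x^2 + x*(22 - 13*b) + 8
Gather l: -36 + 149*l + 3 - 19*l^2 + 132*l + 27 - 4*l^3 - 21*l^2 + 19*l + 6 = -4*l^3 - 40*l^2 + 300*l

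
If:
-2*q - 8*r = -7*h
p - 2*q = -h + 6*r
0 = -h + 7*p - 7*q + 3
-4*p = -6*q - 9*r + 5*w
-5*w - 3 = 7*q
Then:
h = -42/251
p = -1704/1757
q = -909/1757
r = -30/1757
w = 156/1255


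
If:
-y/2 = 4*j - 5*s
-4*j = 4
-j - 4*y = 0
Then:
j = -1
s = -31/40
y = 1/4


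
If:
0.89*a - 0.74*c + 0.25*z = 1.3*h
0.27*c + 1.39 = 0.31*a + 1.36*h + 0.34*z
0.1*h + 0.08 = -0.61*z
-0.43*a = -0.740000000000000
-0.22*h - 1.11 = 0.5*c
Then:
No Solution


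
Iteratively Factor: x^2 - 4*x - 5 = (x + 1)*(x - 5)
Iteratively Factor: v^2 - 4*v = (v)*(v - 4)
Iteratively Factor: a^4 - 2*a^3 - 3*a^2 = (a + 1)*(a^3 - 3*a^2) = (a - 3)*(a + 1)*(a^2) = a*(a - 3)*(a + 1)*(a)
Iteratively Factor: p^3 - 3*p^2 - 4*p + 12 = (p - 3)*(p^2 - 4) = (p - 3)*(p + 2)*(p - 2)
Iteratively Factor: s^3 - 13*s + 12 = (s - 1)*(s^2 + s - 12) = (s - 1)*(s + 4)*(s - 3)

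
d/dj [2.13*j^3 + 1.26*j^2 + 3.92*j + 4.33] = 6.39*j^2 + 2.52*j + 3.92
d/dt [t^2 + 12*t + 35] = 2*t + 12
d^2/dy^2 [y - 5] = 0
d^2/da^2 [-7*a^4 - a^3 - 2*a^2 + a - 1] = -84*a^2 - 6*a - 4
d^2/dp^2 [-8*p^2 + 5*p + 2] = -16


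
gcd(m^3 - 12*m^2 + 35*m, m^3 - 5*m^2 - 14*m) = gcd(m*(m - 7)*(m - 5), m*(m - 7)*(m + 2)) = m^2 - 7*m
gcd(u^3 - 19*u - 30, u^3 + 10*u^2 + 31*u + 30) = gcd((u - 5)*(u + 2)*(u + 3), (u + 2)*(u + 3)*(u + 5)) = u^2 + 5*u + 6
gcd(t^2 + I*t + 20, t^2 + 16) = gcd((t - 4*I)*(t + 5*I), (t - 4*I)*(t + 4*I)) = t - 4*I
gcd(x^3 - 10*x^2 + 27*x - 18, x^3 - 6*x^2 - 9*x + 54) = x^2 - 9*x + 18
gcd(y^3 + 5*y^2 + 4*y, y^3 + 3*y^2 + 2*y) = y^2 + y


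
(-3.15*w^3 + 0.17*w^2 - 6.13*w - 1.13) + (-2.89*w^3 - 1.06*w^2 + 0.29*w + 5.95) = -6.04*w^3 - 0.89*w^2 - 5.84*w + 4.82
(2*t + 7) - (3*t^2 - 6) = -3*t^2 + 2*t + 13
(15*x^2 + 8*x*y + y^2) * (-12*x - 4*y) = -180*x^3 - 156*x^2*y - 44*x*y^2 - 4*y^3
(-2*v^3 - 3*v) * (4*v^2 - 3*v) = -8*v^5 + 6*v^4 - 12*v^3 + 9*v^2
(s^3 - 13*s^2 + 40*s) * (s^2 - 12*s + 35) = s^5 - 25*s^4 + 231*s^3 - 935*s^2 + 1400*s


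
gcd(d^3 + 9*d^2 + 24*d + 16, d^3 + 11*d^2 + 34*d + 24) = d^2 + 5*d + 4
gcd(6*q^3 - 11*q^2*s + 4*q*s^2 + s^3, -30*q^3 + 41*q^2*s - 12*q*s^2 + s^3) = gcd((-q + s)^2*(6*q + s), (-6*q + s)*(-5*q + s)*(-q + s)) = q - s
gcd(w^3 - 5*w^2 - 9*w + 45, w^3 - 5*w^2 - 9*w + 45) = w^3 - 5*w^2 - 9*w + 45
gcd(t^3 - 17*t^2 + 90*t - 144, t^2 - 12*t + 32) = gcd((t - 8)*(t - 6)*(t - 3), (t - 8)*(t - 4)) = t - 8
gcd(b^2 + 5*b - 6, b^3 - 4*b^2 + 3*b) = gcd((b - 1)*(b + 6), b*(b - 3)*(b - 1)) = b - 1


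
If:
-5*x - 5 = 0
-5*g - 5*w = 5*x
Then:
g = 1 - w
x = -1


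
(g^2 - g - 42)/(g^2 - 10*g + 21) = (g + 6)/(g - 3)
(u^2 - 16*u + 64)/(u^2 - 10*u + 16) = (u - 8)/(u - 2)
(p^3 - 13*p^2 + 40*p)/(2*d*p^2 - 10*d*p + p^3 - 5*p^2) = (p - 8)/(2*d + p)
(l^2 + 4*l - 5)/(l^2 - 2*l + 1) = (l + 5)/(l - 1)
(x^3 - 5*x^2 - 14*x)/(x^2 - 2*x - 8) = x*(x - 7)/(x - 4)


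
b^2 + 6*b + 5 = (b + 1)*(b + 5)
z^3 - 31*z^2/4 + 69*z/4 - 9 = (z - 4)*(z - 3)*(z - 3/4)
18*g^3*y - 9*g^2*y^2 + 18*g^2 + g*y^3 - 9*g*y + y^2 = (-6*g + y)*(-3*g + y)*(g*y + 1)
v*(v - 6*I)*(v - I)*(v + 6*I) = v^4 - I*v^3 + 36*v^2 - 36*I*v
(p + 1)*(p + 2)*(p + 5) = p^3 + 8*p^2 + 17*p + 10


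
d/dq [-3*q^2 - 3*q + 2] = -6*q - 3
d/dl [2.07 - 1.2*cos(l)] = 1.2*sin(l)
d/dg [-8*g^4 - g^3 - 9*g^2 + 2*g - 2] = -32*g^3 - 3*g^2 - 18*g + 2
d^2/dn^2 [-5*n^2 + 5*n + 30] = -10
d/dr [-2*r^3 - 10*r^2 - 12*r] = -6*r^2 - 20*r - 12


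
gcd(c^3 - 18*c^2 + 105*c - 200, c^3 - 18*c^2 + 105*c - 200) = c^3 - 18*c^2 + 105*c - 200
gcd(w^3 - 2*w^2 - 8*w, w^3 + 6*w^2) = w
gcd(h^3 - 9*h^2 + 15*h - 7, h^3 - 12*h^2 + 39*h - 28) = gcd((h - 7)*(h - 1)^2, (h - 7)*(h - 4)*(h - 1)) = h^2 - 8*h + 7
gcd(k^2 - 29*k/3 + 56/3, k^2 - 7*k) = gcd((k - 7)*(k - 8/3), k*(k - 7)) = k - 7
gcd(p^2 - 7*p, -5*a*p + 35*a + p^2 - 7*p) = p - 7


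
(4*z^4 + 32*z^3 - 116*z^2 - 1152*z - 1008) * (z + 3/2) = 4*z^5 + 38*z^4 - 68*z^3 - 1326*z^2 - 2736*z - 1512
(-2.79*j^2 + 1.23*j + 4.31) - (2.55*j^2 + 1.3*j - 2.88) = -5.34*j^2 - 0.0700000000000001*j + 7.19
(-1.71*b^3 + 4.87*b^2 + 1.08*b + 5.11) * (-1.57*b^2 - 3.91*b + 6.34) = 2.6847*b^5 - 0.9598*b^4 - 31.5787*b^3 + 18.6303*b^2 - 13.1329*b + 32.3974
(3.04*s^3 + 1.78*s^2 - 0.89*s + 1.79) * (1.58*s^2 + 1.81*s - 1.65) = 4.8032*s^5 + 8.3148*s^4 - 3.2004*s^3 - 1.7197*s^2 + 4.7084*s - 2.9535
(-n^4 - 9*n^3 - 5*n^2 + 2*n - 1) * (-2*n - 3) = 2*n^5 + 21*n^4 + 37*n^3 + 11*n^2 - 4*n + 3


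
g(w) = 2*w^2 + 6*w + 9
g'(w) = 4*w + 6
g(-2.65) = 7.14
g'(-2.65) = -4.60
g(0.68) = 14.00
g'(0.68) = 8.72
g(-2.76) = 7.68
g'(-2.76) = -5.04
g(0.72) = 14.36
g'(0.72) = 8.88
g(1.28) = 19.96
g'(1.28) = 11.12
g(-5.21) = 32.03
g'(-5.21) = -14.84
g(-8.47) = 101.66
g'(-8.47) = -27.88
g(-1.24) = 4.64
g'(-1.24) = 1.04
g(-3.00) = 9.00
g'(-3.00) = -6.00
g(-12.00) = 225.00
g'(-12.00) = -42.00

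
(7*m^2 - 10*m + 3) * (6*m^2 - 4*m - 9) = 42*m^4 - 88*m^3 - 5*m^2 + 78*m - 27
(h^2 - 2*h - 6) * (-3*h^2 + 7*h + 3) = -3*h^4 + 13*h^3 + 7*h^2 - 48*h - 18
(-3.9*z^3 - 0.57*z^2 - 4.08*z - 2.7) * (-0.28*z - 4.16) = 1.092*z^4 + 16.3836*z^3 + 3.5136*z^2 + 17.7288*z + 11.232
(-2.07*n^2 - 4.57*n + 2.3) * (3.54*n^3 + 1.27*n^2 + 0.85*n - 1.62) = -7.3278*n^5 - 18.8067*n^4 + 0.578599999999999*n^3 + 2.3899*n^2 + 9.3584*n - 3.726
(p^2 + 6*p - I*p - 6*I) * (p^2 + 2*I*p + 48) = p^4 + 6*p^3 + I*p^3 + 50*p^2 + 6*I*p^2 + 300*p - 48*I*p - 288*I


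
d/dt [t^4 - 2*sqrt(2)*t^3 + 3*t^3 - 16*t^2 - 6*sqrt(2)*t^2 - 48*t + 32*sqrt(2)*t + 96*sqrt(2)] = 4*t^3 - 6*sqrt(2)*t^2 + 9*t^2 - 32*t - 12*sqrt(2)*t - 48 + 32*sqrt(2)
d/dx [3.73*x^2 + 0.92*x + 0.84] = 7.46*x + 0.92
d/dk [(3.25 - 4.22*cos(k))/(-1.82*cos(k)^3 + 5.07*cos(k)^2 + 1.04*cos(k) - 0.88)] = (15.3608*cos(k)^3 - 39.1404*cos(k)^2 + 32.955*cos(k) - 0.3336)*sin(k)/(3.3124*cos(k)^6 - 18.4548*cos(k)^5 + 21.9193*cos(k)^4 + 13.7488*cos(k)^3 - 7.8416*cos(k)^2 - 1.8304*cos(k) + 0.7744)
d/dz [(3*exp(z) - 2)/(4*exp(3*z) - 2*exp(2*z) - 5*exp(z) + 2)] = ((3*exp(z) - 2)*(-12*exp(2*z) + 4*exp(z) + 5) + 12*exp(3*z) - 6*exp(2*z) - 15*exp(z) + 6)*exp(z)/(4*exp(3*z) - 2*exp(2*z) - 5*exp(z) + 2)^2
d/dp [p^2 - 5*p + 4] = 2*p - 5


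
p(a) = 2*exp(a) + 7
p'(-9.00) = 0.00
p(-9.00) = 7.00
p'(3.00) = 40.17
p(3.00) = 47.17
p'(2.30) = 19.95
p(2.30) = 26.95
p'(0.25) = 2.57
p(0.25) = 9.57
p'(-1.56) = 0.42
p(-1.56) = 7.42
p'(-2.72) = 0.13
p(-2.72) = 7.13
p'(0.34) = 2.81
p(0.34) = 9.81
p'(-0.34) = 1.42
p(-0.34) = 8.42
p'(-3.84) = 0.04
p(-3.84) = 7.04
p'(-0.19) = 1.65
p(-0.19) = 8.65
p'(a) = 2*exp(a)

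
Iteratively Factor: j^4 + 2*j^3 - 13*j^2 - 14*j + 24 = (j + 2)*(j^3 - 13*j + 12) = (j - 3)*(j + 2)*(j^2 + 3*j - 4) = (j - 3)*(j - 1)*(j + 2)*(j + 4)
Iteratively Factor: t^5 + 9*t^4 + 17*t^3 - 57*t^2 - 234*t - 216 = (t + 3)*(t^4 + 6*t^3 - t^2 - 54*t - 72) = (t + 3)^2*(t^3 + 3*t^2 - 10*t - 24) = (t - 3)*(t + 3)^2*(t^2 + 6*t + 8) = (t - 3)*(t + 2)*(t + 3)^2*(t + 4)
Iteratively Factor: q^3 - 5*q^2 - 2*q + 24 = (q - 4)*(q^2 - q - 6) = (q - 4)*(q - 3)*(q + 2)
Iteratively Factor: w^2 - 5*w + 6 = (w - 2)*(w - 3)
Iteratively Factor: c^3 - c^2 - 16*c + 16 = (c + 4)*(c^2 - 5*c + 4) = (c - 1)*(c + 4)*(c - 4)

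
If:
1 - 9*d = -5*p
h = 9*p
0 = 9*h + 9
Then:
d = 4/81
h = -1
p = -1/9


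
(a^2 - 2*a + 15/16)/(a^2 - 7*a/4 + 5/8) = (4*a - 3)/(2*(2*a - 1))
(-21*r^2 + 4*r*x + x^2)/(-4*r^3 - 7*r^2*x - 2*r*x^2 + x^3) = (21*r^2 - 4*r*x - x^2)/(4*r^3 + 7*r^2*x + 2*r*x^2 - x^3)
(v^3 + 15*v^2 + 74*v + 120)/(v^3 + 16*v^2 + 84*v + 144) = (v + 5)/(v + 6)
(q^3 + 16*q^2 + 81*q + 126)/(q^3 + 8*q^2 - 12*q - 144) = (q^2 + 10*q + 21)/(q^2 + 2*q - 24)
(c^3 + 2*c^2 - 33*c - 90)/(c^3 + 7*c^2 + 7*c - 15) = (c - 6)/(c - 1)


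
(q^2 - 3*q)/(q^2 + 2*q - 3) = q*(q - 3)/(q^2 + 2*q - 3)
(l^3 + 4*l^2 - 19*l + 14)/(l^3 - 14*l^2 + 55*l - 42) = (l^2 + 5*l - 14)/(l^2 - 13*l + 42)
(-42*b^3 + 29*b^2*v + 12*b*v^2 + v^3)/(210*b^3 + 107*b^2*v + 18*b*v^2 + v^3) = (-b + v)/(5*b + v)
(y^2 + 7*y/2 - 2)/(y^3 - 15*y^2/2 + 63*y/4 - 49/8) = 4*(y + 4)/(4*y^2 - 28*y + 49)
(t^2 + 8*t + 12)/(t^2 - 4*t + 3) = (t^2 + 8*t + 12)/(t^2 - 4*t + 3)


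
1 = 1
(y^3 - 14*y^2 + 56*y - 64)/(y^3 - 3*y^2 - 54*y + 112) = (y - 4)/(y + 7)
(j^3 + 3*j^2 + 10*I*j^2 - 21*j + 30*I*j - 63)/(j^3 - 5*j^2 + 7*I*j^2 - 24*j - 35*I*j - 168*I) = (j + 3*I)/(j - 8)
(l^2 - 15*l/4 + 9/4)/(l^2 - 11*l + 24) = (l - 3/4)/(l - 8)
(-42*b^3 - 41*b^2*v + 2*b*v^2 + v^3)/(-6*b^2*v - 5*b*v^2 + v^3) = (7*b + v)/v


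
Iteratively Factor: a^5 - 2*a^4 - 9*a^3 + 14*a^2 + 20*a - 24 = (a + 2)*(a^4 - 4*a^3 - a^2 + 16*a - 12) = (a - 1)*(a + 2)*(a^3 - 3*a^2 - 4*a + 12) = (a - 3)*(a - 1)*(a + 2)*(a^2 - 4) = (a - 3)*(a - 2)*(a - 1)*(a + 2)*(a + 2)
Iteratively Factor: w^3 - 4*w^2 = (w - 4)*(w^2) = w*(w - 4)*(w)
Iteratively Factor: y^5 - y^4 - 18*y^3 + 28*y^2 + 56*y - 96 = (y + 4)*(y^4 - 5*y^3 + 2*y^2 + 20*y - 24) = (y - 3)*(y + 4)*(y^3 - 2*y^2 - 4*y + 8) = (y - 3)*(y - 2)*(y + 4)*(y^2 - 4) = (y - 3)*(y - 2)^2*(y + 4)*(y + 2)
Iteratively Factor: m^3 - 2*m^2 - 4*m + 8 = (m + 2)*(m^2 - 4*m + 4) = (m - 2)*(m + 2)*(m - 2)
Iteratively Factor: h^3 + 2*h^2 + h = (h + 1)*(h^2 + h) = h*(h + 1)*(h + 1)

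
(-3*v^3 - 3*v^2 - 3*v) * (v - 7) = -3*v^4 + 18*v^3 + 18*v^2 + 21*v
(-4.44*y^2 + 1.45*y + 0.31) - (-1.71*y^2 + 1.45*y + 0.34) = -2.73*y^2 - 0.03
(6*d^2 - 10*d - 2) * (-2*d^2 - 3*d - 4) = -12*d^4 + 2*d^3 + 10*d^2 + 46*d + 8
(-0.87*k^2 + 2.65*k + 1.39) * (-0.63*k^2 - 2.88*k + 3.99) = 0.5481*k^4 + 0.8361*k^3 - 11.979*k^2 + 6.5703*k + 5.5461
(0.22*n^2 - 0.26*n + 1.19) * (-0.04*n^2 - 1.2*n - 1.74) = -0.0088*n^4 - 0.2536*n^3 - 0.1184*n^2 - 0.9756*n - 2.0706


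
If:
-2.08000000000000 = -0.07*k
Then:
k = 29.71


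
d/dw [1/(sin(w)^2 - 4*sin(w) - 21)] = 2*(2 - sin(w))*cos(w)/((sin(w) - 7)^2*(sin(w) + 3)^2)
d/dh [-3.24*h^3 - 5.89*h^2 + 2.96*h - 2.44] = -9.72*h^2 - 11.78*h + 2.96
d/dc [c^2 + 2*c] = 2*c + 2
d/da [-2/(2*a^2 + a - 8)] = 2*(4*a + 1)/(2*a^2 + a - 8)^2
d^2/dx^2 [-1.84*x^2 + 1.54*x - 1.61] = -3.68000000000000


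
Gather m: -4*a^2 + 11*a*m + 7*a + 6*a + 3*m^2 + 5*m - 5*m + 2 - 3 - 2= -4*a^2 + 11*a*m + 13*a + 3*m^2 - 3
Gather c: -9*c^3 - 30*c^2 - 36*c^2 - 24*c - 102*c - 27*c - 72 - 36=-9*c^3 - 66*c^2 - 153*c - 108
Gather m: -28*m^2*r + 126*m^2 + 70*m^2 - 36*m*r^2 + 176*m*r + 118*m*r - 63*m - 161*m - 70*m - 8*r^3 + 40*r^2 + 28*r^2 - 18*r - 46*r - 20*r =m^2*(196 - 28*r) + m*(-36*r^2 + 294*r - 294) - 8*r^3 + 68*r^2 - 84*r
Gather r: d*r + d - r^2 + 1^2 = d*r + d - r^2 + 1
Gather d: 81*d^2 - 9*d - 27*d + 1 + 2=81*d^2 - 36*d + 3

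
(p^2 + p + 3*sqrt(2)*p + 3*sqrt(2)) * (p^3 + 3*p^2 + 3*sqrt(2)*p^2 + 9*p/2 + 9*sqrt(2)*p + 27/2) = p^5 + 4*p^4 + 6*sqrt(2)*p^4 + 51*p^3/2 + 24*sqrt(2)*p^3 + 63*sqrt(2)*p^2/2 + 90*p^2 + 135*p/2 + 54*sqrt(2)*p + 81*sqrt(2)/2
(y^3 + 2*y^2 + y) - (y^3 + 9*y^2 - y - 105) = -7*y^2 + 2*y + 105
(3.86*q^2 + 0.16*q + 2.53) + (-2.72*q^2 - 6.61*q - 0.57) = 1.14*q^2 - 6.45*q + 1.96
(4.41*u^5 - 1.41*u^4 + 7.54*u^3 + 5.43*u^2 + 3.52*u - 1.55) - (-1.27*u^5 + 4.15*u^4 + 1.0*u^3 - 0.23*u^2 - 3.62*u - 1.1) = 5.68*u^5 - 5.56*u^4 + 6.54*u^3 + 5.66*u^2 + 7.14*u - 0.45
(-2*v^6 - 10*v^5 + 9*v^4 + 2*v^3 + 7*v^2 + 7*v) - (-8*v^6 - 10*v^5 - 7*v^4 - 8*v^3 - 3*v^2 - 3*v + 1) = 6*v^6 + 16*v^4 + 10*v^3 + 10*v^2 + 10*v - 1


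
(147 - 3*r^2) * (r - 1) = -3*r^3 + 3*r^2 + 147*r - 147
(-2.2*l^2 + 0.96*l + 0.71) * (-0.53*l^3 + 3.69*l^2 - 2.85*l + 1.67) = 1.166*l^5 - 8.6268*l^4 + 9.4361*l^3 - 3.7901*l^2 - 0.4203*l + 1.1857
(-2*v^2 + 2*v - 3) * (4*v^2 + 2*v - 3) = -8*v^4 + 4*v^3 - 2*v^2 - 12*v + 9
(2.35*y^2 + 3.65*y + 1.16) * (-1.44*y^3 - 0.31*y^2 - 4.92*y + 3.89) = -3.384*y^5 - 5.9845*y^4 - 14.3639*y^3 - 9.1761*y^2 + 8.4913*y + 4.5124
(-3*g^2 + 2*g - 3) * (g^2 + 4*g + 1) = -3*g^4 - 10*g^3 + 2*g^2 - 10*g - 3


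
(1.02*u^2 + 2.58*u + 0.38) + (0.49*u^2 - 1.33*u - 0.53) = 1.51*u^2 + 1.25*u - 0.15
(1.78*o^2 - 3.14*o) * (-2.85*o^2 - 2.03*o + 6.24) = -5.073*o^4 + 5.3356*o^3 + 17.4814*o^2 - 19.5936*o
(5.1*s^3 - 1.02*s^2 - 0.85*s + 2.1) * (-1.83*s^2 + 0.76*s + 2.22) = -9.333*s^5 + 5.7426*s^4 + 12.1023*s^3 - 6.7534*s^2 - 0.291*s + 4.662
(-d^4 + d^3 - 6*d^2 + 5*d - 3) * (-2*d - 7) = 2*d^5 + 5*d^4 + 5*d^3 + 32*d^2 - 29*d + 21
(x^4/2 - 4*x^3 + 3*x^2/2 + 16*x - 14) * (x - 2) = x^5/2 - 5*x^4 + 19*x^3/2 + 13*x^2 - 46*x + 28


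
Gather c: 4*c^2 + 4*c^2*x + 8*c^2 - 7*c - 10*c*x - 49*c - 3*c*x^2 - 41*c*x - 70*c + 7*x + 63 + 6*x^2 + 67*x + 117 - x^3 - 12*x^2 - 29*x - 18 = c^2*(4*x + 12) + c*(-3*x^2 - 51*x - 126) - x^3 - 6*x^2 + 45*x + 162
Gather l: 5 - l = 5 - l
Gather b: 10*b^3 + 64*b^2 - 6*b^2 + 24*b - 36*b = 10*b^3 + 58*b^2 - 12*b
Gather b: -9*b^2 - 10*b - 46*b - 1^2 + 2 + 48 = -9*b^2 - 56*b + 49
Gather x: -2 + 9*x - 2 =9*x - 4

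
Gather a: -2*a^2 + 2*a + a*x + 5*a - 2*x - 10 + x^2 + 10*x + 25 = -2*a^2 + a*(x + 7) + x^2 + 8*x + 15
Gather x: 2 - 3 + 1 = 0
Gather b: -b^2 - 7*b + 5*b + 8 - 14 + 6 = -b^2 - 2*b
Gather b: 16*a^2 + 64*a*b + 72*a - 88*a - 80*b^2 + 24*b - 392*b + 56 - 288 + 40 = 16*a^2 - 16*a - 80*b^2 + b*(64*a - 368) - 192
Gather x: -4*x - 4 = -4*x - 4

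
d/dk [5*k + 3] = 5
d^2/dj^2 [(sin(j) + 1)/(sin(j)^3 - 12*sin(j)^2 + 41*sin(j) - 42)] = (-4*sin(j)^7 + 27*sin(j)^6 + 158*sin(j)^5 - 1756*sin(j)^4 + 4136*sin(j)^3 + 227*sin(j)^2 - 9210*sin(j) + 5798)/(sin(j)^3 - 12*sin(j)^2 + 41*sin(j) - 42)^3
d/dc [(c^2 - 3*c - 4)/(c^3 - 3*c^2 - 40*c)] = (-c^4 + 6*c^3 - 37*c^2 - 24*c - 160)/(c^2*(c^4 - 6*c^3 - 71*c^2 + 240*c + 1600))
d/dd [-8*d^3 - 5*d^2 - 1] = 2*d*(-12*d - 5)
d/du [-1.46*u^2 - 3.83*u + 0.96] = -2.92*u - 3.83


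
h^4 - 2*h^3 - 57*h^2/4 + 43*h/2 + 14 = (h - 4)*(h - 2)*(h + 1/2)*(h + 7/2)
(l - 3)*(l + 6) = l^2 + 3*l - 18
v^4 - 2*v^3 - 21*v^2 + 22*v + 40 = (v - 5)*(v - 2)*(v + 1)*(v + 4)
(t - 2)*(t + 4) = t^2 + 2*t - 8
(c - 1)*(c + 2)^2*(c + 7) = c^4 + 10*c^3 + 21*c^2 - 4*c - 28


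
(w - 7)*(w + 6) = w^2 - w - 42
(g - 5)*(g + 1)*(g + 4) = g^3 - 21*g - 20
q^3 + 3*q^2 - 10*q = q*(q - 2)*(q + 5)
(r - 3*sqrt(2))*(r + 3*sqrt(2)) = r^2 - 18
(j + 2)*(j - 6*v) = j^2 - 6*j*v + 2*j - 12*v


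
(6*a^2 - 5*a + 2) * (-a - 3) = -6*a^3 - 13*a^2 + 13*a - 6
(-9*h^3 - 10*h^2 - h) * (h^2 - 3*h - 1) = -9*h^5 + 17*h^4 + 38*h^3 + 13*h^2 + h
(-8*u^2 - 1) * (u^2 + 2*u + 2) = -8*u^4 - 16*u^3 - 17*u^2 - 2*u - 2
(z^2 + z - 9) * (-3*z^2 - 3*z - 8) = -3*z^4 - 6*z^3 + 16*z^2 + 19*z + 72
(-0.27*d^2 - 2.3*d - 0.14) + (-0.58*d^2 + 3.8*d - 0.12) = -0.85*d^2 + 1.5*d - 0.26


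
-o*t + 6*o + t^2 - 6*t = (-o + t)*(t - 6)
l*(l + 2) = l^2 + 2*l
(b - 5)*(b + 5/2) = b^2 - 5*b/2 - 25/2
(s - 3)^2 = s^2 - 6*s + 9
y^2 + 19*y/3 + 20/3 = (y + 4/3)*(y + 5)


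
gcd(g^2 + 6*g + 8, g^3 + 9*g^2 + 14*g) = g + 2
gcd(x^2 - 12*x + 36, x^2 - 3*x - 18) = x - 6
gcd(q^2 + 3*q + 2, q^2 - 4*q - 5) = q + 1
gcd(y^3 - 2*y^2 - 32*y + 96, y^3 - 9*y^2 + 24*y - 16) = y^2 - 8*y + 16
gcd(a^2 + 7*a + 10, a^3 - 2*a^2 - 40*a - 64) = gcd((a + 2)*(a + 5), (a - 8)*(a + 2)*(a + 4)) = a + 2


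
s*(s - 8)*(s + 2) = s^3 - 6*s^2 - 16*s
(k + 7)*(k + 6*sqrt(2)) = k^2 + 7*k + 6*sqrt(2)*k + 42*sqrt(2)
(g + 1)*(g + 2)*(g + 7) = g^3 + 10*g^2 + 23*g + 14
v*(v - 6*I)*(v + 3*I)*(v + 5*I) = v^4 + 2*I*v^3 + 33*v^2 + 90*I*v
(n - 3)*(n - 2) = n^2 - 5*n + 6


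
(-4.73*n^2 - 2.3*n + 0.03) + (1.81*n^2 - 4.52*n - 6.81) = -2.92*n^2 - 6.82*n - 6.78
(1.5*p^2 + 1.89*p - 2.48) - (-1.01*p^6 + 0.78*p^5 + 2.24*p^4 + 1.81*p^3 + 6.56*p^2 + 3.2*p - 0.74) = 1.01*p^6 - 0.78*p^5 - 2.24*p^4 - 1.81*p^3 - 5.06*p^2 - 1.31*p - 1.74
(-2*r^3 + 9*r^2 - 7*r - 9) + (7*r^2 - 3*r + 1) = -2*r^3 + 16*r^2 - 10*r - 8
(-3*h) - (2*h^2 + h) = -2*h^2 - 4*h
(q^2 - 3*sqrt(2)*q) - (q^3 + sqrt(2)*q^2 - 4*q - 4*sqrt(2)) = -q^3 - sqrt(2)*q^2 + q^2 - 3*sqrt(2)*q + 4*q + 4*sqrt(2)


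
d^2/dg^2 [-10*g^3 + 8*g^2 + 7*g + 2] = 16 - 60*g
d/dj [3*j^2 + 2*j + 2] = 6*j + 2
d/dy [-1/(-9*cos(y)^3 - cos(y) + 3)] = (27*cos(y)^2 + 1)*sin(y)/(9*cos(y)^3 + cos(y) - 3)^2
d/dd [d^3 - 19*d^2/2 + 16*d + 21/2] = 3*d^2 - 19*d + 16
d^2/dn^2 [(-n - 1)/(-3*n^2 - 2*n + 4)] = 2*(4*(n + 1)*(3*n + 1)^2 - (9*n + 5)*(3*n^2 + 2*n - 4))/(3*n^2 + 2*n - 4)^3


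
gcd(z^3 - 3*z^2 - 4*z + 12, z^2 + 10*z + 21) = 1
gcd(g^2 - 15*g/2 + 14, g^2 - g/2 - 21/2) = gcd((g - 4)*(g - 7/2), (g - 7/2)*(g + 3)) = g - 7/2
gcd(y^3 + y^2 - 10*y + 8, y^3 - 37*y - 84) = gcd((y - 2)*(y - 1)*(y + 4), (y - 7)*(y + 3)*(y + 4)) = y + 4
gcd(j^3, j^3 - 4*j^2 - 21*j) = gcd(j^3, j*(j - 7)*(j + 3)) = j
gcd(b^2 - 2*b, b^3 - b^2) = b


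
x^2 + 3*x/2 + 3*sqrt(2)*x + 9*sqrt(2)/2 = (x + 3/2)*(x + 3*sqrt(2))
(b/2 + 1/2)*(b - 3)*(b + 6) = b^3/2 + 2*b^2 - 15*b/2 - 9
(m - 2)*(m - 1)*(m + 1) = m^3 - 2*m^2 - m + 2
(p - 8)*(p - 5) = p^2 - 13*p + 40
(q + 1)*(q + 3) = q^2 + 4*q + 3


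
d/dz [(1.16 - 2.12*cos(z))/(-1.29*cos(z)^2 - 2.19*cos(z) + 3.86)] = (2.7348*cos(z)^2 - 2.9928*cos(z) + 5.6428)*sin(z)/(1.6641*cos(z)^4 + 5.6502*cos(z)^3 - 5.1627*cos(z)^2 - 16.9068*cos(z) + 14.8996)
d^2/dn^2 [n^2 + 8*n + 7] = 2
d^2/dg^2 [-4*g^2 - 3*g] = -8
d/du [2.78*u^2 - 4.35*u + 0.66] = 5.56*u - 4.35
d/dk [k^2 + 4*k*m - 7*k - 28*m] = 2*k + 4*m - 7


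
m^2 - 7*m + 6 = (m - 6)*(m - 1)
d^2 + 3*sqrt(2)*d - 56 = (d - 4*sqrt(2))*(d + 7*sqrt(2))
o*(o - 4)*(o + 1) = o^3 - 3*o^2 - 4*o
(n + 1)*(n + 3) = n^2 + 4*n + 3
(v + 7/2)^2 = v^2 + 7*v + 49/4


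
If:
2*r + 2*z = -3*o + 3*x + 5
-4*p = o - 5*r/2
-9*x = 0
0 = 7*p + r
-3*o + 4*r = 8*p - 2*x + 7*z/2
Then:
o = 1505/871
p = -70/871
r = 490/871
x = 0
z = -570/871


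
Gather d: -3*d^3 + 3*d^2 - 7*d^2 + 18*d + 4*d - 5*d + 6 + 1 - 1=-3*d^3 - 4*d^2 + 17*d + 6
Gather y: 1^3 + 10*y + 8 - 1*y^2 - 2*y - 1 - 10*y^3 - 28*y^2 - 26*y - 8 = -10*y^3 - 29*y^2 - 18*y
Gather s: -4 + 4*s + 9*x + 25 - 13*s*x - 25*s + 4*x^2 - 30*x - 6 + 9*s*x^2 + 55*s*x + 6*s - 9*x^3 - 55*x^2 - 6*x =s*(9*x^2 + 42*x - 15) - 9*x^3 - 51*x^2 - 27*x + 15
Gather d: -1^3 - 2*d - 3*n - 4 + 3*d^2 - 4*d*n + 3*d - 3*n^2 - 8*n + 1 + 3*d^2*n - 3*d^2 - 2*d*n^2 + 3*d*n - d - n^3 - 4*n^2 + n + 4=3*d^2*n + d*(-2*n^2 - n) - n^3 - 7*n^2 - 10*n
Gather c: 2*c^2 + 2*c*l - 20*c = 2*c^2 + c*(2*l - 20)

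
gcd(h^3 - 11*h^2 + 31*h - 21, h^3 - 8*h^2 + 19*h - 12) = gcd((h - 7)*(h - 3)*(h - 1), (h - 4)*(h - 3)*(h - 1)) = h^2 - 4*h + 3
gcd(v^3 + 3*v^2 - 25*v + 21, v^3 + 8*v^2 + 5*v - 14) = v^2 + 6*v - 7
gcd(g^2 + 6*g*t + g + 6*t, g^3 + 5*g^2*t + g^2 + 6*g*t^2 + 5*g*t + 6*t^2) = g + 1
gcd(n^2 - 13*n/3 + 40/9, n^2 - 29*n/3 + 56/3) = n - 8/3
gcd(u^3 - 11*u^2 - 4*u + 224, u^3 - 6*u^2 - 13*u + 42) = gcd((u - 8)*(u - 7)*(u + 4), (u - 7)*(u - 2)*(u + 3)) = u - 7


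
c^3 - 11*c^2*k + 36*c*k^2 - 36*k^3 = (c - 6*k)*(c - 3*k)*(c - 2*k)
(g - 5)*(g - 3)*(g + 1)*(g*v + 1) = g^4*v - 7*g^3*v + g^3 + 7*g^2*v - 7*g^2 + 15*g*v + 7*g + 15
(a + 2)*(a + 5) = a^2 + 7*a + 10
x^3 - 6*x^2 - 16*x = x*(x - 8)*(x + 2)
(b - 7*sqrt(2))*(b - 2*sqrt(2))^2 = b^3 - 11*sqrt(2)*b^2 + 64*b - 56*sqrt(2)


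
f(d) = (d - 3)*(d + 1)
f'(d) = 2*d - 2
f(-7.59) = 69.79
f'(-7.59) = -17.18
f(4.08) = 5.49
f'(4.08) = 6.16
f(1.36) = -3.87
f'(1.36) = 0.72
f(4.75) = 10.06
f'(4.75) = 7.50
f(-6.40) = 50.76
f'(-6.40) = -14.80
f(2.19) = -2.58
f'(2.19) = 2.38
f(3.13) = 0.54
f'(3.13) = 4.26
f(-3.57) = 16.88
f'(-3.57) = -9.14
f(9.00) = 60.00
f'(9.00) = 16.00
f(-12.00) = 165.00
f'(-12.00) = -26.00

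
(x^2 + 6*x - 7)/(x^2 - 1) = (x + 7)/(x + 1)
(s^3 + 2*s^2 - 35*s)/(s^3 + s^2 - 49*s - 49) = s*(s - 5)/(s^2 - 6*s - 7)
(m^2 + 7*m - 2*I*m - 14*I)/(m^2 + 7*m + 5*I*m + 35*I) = (m - 2*I)/(m + 5*I)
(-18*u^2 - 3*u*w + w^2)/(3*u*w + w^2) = (-6*u + w)/w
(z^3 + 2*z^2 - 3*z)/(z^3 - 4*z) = (z^2 + 2*z - 3)/(z^2 - 4)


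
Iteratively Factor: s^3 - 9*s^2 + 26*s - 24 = (s - 4)*(s^2 - 5*s + 6) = (s - 4)*(s - 3)*(s - 2)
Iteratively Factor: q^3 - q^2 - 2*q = (q)*(q^2 - q - 2) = q*(q - 2)*(q + 1)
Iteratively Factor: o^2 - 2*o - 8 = (o - 4)*(o + 2)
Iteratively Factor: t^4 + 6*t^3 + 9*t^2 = (t + 3)*(t^3 + 3*t^2) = t*(t + 3)*(t^2 + 3*t) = t*(t + 3)^2*(t)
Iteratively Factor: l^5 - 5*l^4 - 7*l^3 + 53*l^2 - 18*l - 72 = (l - 3)*(l^4 - 2*l^3 - 13*l^2 + 14*l + 24) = (l - 3)*(l + 1)*(l^3 - 3*l^2 - 10*l + 24) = (l - 3)*(l - 2)*(l + 1)*(l^2 - l - 12) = (l - 3)*(l - 2)*(l + 1)*(l + 3)*(l - 4)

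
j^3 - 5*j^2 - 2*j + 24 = (j - 4)*(j - 3)*(j + 2)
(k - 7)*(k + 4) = k^2 - 3*k - 28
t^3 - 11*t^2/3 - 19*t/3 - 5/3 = (t - 5)*(t + 1/3)*(t + 1)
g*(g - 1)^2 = g^3 - 2*g^2 + g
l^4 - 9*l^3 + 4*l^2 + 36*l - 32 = (l - 8)*(l - 2)*(l - 1)*(l + 2)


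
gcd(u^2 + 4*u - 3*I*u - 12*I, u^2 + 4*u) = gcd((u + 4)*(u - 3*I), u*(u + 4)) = u + 4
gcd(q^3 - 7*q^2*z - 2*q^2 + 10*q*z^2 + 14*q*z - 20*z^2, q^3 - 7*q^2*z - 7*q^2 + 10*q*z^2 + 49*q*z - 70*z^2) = q^2 - 7*q*z + 10*z^2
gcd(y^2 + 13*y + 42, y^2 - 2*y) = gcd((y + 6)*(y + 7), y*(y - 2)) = 1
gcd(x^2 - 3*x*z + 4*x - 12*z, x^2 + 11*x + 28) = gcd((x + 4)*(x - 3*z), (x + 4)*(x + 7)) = x + 4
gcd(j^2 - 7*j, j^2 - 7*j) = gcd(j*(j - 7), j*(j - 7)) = j^2 - 7*j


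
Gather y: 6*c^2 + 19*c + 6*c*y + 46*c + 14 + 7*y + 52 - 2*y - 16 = 6*c^2 + 65*c + y*(6*c + 5) + 50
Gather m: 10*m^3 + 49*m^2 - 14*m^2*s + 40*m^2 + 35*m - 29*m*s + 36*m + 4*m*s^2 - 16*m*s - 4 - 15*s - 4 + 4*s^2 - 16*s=10*m^3 + m^2*(89 - 14*s) + m*(4*s^2 - 45*s + 71) + 4*s^2 - 31*s - 8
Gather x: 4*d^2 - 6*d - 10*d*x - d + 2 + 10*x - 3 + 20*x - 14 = 4*d^2 - 7*d + x*(30 - 10*d) - 15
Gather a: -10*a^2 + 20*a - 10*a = -10*a^2 + 10*a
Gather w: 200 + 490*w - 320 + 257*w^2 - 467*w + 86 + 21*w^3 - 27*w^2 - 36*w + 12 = 21*w^3 + 230*w^2 - 13*w - 22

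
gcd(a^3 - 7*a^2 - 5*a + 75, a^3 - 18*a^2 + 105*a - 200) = a^2 - 10*a + 25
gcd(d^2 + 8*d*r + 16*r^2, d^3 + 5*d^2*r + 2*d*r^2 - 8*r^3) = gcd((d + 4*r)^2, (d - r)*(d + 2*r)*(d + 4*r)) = d + 4*r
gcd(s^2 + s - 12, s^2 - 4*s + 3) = s - 3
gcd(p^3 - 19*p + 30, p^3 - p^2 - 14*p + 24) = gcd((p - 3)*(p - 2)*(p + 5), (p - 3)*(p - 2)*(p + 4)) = p^2 - 5*p + 6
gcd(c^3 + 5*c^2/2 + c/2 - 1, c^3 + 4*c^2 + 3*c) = c + 1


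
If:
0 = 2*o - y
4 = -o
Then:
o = -4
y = -8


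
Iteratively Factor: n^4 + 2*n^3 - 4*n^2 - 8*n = (n)*(n^3 + 2*n^2 - 4*n - 8) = n*(n + 2)*(n^2 - 4) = n*(n + 2)^2*(n - 2)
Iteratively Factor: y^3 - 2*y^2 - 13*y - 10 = (y - 5)*(y^2 + 3*y + 2) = (y - 5)*(y + 2)*(y + 1)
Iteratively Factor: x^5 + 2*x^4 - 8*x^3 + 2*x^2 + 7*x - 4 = (x + 1)*(x^4 + x^3 - 9*x^2 + 11*x - 4) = (x - 1)*(x + 1)*(x^3 + 2*x^2 - 7*x + 4) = (x - 1)*(x + 1)*(x + 4)*(x^2 - 2*x + 1) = (x - 1)^2*(x + 1)*(x + 4)*(x - 1)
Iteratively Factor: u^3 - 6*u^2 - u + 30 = (u - 3)*(u^2 - 3*u - 10) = (u - 3)*(u + 2)*(u - 5)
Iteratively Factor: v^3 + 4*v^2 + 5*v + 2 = (v + 1)*(v^2 + 3*v + 2) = (v + 1)*(v + 2)*(v + 1)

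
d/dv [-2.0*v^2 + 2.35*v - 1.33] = 2.35 - 4.0*v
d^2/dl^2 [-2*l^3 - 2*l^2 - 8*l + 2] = -12*l - 4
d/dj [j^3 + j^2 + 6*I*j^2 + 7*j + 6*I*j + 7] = 3*j^2 + j*(2 + 12*I) + 7 + 6*I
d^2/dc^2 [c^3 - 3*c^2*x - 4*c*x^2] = 6*c - 6*x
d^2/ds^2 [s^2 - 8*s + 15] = 2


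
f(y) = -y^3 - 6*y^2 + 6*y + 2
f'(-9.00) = -129.00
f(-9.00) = 191.00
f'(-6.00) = -30.00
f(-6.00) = -34.00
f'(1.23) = -13.30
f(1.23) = -1.56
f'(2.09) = -32.18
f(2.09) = -20.80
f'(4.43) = -106.03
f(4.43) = -176.11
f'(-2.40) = 17.52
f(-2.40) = -33.14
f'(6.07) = -177.37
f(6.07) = -406.30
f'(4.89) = -124.42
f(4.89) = -229.06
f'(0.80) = -5.52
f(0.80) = 2.45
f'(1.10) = -10.83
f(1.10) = 0.01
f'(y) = -3*y^2 - 12*y + 6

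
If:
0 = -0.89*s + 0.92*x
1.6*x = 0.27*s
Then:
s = 0.00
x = 0.00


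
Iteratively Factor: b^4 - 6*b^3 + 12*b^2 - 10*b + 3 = (b - 3)*(b^3 - 3*b^2 + 3*b - 1) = (b - 3)*(b - 1)*(b^2 - 2*b + 1) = (b - 3)*(b - 1)^2*(b - 1)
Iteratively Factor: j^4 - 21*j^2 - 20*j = (j + 1)*(j^3 - j^2 - 20*j) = (j - 5)*(j + 1)*(j^2 + 4*j) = (j - 5)*(j + 1)*(j + 4)*(j)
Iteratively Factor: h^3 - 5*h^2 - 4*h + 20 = (h - 5)*(h^2 - 4) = (h - 5)*(h + 2)*(h - 2)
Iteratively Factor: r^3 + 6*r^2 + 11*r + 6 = (r + 2)*(r^2 + 4*r + 3) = (r + 2)*(r + 3)*(r + 1)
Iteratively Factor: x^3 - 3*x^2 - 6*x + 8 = (x + 2)*(x^2 - 5*x + 4) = (x - 1)*(x + 2)*(x - 4)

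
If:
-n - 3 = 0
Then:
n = -3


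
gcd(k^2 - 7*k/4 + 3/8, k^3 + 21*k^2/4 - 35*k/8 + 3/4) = k - 1/4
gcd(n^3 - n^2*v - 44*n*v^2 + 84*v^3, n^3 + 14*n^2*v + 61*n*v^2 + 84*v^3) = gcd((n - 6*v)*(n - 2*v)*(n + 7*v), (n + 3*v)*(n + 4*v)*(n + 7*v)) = n + 7*v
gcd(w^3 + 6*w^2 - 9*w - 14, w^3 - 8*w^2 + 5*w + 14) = w^2 - w - 2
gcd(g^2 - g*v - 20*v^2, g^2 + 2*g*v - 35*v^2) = -g + 5*v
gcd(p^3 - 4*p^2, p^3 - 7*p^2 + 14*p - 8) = p - 4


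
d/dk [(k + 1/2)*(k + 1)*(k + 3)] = 3*k^2 + 9*k + 5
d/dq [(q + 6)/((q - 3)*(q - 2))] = (-q^2 - 12*q + 36)/(q^4 - 10*q^3 + 37*q^2 - 60*q + 36)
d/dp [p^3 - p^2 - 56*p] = 3*p^2 - 2*p - 56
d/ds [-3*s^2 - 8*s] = -6*s - 8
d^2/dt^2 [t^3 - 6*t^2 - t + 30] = 6*t - 12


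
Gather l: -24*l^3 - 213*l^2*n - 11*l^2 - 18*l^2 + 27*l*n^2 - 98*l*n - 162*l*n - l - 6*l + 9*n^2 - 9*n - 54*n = -24*l^3 + l^2*(-213*n - 29) + l*(27*n^2 - 260*n - 7) + 9*n^2 - 63*n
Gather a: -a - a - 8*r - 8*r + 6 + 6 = -2*a - 16*r + 12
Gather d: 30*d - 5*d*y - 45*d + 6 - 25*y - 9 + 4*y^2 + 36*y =d*(-5*y - 15) + 4*y^2 + 11*y - 3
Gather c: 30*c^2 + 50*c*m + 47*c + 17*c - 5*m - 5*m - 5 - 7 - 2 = 30*c^2 + c*(50*m + 64) - 10*m - 14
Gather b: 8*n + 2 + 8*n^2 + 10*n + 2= 8*n^2 + 18*n + 4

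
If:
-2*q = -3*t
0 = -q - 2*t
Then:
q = 0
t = 0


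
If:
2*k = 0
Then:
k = 0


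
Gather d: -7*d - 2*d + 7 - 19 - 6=-9*d - 18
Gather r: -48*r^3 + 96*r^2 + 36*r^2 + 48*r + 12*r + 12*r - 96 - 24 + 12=-48*r^3 + 132*r^2 + 72*r - 108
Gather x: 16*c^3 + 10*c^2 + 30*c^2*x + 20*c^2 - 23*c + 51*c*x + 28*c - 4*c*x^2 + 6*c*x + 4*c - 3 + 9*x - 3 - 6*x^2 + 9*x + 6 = 16*c^3 + 30*c^2 + 9*c + x^2*(-4*c - 6) + x*(30*c^2 + 57*c + 18)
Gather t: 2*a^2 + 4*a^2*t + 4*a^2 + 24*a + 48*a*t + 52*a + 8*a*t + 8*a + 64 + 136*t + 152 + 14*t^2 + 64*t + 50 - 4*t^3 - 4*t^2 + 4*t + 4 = 6*a^2 + 84*a - 4*t^3 + 10*t^2 + t*(4*a^2 + 56*a + 204) + 270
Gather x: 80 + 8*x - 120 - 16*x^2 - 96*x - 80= -16*x^2 - 88*x - 120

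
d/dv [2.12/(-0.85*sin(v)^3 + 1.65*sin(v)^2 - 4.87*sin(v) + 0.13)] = (5.406*sin(v)^2 - 6.996*sin(v) + 10.3244)*cos(v)/(0.85*sin(v)^3 - 1.65*sin(v)^2 + 4.87*sin(v) - 0.13)^2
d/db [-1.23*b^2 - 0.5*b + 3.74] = -2.46*b - 0.5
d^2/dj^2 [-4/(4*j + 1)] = -128/(4*j + 1)^3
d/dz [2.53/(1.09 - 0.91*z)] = 2.3023/(0.91*z - 1.09)^2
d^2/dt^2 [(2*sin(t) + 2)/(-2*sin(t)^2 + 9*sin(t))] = 2*(4*sin(t)^2 + 34*sin(t) - 62 + 57/sin(t) + 108/sin(t)^2 - 162/sin(t)^3)/(2*sin(t) - 9)^3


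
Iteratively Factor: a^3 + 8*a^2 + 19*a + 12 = (a + 4)*(a^2 + 4*a + 3) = (a + 1)*(a + 4)*(a + 3)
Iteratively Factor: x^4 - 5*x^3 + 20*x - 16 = (x - 2)*(x^3 - 3*x^2 - 6*x + 8) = (x - 4)*(x - 2)*(x^2 + x - 2) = (x - 4)*(x - 2)*(x + 2)*(x - 1)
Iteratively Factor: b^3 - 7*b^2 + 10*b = (b - 5)*(b^2 - 2*b) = (b - 5)*(b - 2)*(b)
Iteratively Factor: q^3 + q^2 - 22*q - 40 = (q + 4)*(q^2 - 3*q - 10) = (q - 5)*(q + 4)*(q + 2)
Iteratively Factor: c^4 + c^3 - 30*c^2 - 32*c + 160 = (c + 4)*(c^3 - 3*c^2 - 18*c + 40) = (c - 5)*(c + 4)*(c^2 + 2*c - 8) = (c - 5)*(c + 4)^2*(c - 2)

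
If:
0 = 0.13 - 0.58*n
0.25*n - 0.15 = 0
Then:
No Solution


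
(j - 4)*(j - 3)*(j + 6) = j^3 - j^2 - 30*j + 72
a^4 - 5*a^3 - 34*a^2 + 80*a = a*(a - 8)*(a - 2)*(a + 5)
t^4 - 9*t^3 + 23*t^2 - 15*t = t*(t - 5)*(t - 3)*(t - 1)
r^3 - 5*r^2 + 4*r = r*(r - 4)*(r - 1)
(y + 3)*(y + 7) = y^2 + 10*y + 21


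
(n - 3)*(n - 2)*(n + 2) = n^3 - 3*n^2 - 4*n + 12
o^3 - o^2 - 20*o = o*(o - 5)*(o + 4)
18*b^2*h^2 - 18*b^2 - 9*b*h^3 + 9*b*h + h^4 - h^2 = (-6*b + h)*(-3*b + h)*(h - 1)*(h + 1)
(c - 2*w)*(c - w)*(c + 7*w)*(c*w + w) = c^4*w + 4*c^3*w^2 + c^3*w - 19*c^2*w^3 + 4*c^2*w^2 + 14*c*w^4 - 19*c*w^3 + 14*w^4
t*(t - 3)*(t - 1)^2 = t^4 - 5*t^3 + 7*t^2 - 3*t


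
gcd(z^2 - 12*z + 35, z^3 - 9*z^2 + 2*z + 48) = 1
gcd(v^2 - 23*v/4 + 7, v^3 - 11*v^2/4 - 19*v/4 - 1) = v - 4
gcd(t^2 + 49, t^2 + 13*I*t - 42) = t + 7*I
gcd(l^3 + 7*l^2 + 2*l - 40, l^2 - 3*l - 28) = l + 4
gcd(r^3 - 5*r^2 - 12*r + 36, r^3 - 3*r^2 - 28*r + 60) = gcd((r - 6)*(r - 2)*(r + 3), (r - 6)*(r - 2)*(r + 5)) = r^2 - 8*r + 12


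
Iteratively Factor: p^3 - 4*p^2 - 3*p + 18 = (p + 2)*(p^2 - 6*p + 9) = (p - 3)*(p + 2)*(p - 3)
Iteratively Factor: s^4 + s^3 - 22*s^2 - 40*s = (s)*(s^3 + s^2 - 22*s - 40) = s*(s + 4)*(s^2 - 3*s - 10) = s*(s - 5)*(s + 4)*(s + 2)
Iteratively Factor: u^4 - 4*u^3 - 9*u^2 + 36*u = (u + 3)*(u^3 - 7*u^2 + 12*u) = (u - 3)*(u + 3)*(u^2 - 4*u) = (u - 4)*(u - 3)*(u + 3)*(u)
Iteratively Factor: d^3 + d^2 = (d)*(d^2 + d) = d^2*(d + 1)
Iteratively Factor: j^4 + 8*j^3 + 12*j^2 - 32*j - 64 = (j + 4)*(j^3 + 4*j^2 - 4*j - 16) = (j + 4)^2*(j^2 - 4) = (j + 2)*(j + 4)^2*(j - 2)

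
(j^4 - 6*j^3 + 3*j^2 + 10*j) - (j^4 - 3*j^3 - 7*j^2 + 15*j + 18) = -3*j^3 + 10*j^2 - 5*j - 18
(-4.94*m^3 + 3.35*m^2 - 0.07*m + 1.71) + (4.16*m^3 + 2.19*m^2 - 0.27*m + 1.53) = -0.78*m^3 + 5.54*m^2 - 0.34*m + 3.24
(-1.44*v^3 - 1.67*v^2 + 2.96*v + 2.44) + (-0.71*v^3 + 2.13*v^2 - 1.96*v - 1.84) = -2.15*v^3 + 0.46*v^2 + 1.0*v + 0.6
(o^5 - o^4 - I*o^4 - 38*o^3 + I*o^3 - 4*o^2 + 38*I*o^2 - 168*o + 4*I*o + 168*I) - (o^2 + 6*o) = o^5 - o^4 - I*o^4 - 38*o^3 + I*o^3 - 5*o^2 + 38*I*o^2 - 174*o + 4*I*o + 168*I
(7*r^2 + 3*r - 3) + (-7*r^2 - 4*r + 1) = -r - 2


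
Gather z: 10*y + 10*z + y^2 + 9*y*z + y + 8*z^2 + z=y^2 + 11*y + 8*z^2 + z*(9*y + 11)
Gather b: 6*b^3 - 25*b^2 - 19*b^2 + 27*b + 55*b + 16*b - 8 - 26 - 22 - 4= 6*b^3 - 44*b^2 + 98*b - 60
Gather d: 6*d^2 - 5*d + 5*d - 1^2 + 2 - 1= 6*d^2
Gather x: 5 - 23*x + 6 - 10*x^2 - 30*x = -10*x^2 - 53*x + 11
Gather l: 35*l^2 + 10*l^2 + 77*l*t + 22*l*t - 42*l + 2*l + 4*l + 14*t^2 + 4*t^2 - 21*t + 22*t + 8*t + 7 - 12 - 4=45*l^2 + l*(99*t - 36) + 18*t^2 + 9*t - 9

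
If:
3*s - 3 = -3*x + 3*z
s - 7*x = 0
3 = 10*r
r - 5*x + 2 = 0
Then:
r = 3/10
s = 161/50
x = 23/50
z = 67/25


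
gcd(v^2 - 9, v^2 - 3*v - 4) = 1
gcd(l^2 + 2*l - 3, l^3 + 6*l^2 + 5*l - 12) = l^2 + 2*l - 3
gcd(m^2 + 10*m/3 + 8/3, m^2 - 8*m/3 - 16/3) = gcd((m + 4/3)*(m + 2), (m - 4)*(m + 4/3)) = m + 4/3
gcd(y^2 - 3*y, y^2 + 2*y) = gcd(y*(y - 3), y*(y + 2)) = y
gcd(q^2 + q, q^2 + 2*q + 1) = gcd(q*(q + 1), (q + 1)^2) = q + 1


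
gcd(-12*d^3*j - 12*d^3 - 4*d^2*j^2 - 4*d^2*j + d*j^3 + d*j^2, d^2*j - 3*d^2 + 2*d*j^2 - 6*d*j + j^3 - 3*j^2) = 1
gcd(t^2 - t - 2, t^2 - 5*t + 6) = t - 2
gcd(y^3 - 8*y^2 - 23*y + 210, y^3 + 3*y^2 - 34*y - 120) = y^2 - y - 30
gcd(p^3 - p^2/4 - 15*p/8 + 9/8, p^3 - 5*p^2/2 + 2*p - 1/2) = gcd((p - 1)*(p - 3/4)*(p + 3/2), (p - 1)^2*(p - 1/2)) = p - 1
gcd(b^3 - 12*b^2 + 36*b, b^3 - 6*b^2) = b^2 - 6*b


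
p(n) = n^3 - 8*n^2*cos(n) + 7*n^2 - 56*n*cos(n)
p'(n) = 8*n^2*sin(n) + 3*n^2 + 56*n*sin(n) - 16*n*cos(n) + 14*n - 56*cos(n)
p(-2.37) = -36.92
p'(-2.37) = 57.84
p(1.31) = -8.20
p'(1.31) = 87.79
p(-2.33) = -34.57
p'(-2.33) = 59.70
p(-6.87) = 12.09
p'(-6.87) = 94.27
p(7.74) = 779.23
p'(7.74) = 1174.41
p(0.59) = -27.13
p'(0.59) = -25.14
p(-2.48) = -42.96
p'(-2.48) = 51.70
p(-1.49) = 17.53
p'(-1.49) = 48.67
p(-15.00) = -1070.70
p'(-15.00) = -299.06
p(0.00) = 0.00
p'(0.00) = -56.00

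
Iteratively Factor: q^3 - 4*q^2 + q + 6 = (q + 1)*(q^2 - 5*q + 6) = (q - 2)*(q + 1)*(q - 3)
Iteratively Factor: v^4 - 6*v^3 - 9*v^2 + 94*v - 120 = (v - 3)*(v^3 - 3*v^2 - 18*v + 40) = (v - 5)*(v - 3)*(v^2 + 2*v - 8) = (v - 5)*(v - 3)*(v + 4)*(v - 2)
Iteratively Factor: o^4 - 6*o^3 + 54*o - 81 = (o - 3)*(o^3 - 3*o^2 - 9*o + 27) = (o - 3)^2*(o^2 - 9) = (o - 3)^3*(o + 3)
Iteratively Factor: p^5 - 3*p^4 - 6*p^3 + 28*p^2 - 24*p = (p - 2)*(p^4 - p^3 - 8*p^2 + 12*p) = (p - 2)^2*(p^3 + p^2 - 6*p) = (p - 2)^2*(p + 3)*(p^2 - 2*p) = p*(p - 2)^2*(p + 3)*(p - 2)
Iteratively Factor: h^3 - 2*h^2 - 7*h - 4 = (h + 1)*(h^2 - 3*h - 4) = (h - 4)*(h + 1)*(h + 1)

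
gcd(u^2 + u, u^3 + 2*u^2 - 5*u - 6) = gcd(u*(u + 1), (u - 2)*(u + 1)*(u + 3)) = u + 1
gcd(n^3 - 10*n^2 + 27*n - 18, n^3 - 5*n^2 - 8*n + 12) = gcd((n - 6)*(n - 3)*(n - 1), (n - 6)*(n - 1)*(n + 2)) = n^2 - 7*n + 6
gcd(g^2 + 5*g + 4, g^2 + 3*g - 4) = g + 4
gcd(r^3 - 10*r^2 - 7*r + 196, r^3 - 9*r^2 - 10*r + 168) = r^2 - 3*r - 28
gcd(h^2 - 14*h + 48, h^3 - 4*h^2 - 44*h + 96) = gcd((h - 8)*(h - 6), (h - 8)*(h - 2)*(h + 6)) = h - 8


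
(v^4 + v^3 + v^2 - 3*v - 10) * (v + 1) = v^5 + 2*v^4 + 2*v^3 - 2*v^2 - 13*v - 10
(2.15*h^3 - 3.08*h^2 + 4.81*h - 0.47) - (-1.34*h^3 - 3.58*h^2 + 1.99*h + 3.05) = 3.49*h^3 + 0.5*h^2 + 2.82*h - 3.52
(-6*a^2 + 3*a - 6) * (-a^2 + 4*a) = 6*a^4 - 27*a^3 + 18*a^2 - 24*a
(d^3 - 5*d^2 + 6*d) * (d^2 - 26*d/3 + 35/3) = d^5 - 41*d^4/3 + 61*d^3 - 331*d^2/3 + 70*d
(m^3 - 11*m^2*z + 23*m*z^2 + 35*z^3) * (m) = m^4 - 11*m^3*z + 23*m^2*z^2 + 35*m*z^3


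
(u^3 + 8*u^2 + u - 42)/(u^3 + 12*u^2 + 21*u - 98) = (u + 3)/(u + 7)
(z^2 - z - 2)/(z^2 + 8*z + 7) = (z - 2)/(z + 7)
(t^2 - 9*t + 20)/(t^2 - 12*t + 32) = (t - 5)/(t - 8)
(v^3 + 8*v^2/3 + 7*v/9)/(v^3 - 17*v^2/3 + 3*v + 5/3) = v*(3*v + 7)/(3*(v^2 - 6*v + 5))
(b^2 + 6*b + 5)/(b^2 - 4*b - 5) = (b + 5)/(b - 5)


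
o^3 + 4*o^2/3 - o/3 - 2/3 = (o - 2/3)*(o + 1)^2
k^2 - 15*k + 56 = (k - 8)*(k - 7)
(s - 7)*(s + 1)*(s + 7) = s^3 + s^2 - 49*s - 49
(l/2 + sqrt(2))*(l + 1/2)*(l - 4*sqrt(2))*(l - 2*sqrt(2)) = l^4/2 - 2*sqrt(2)*l^3 + l^3/4 - 4*l^2 - sqrt(2)*l^2 - 2*l + 16*sqrt(2)*l + 8*sqrt(2)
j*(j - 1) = j^2 - j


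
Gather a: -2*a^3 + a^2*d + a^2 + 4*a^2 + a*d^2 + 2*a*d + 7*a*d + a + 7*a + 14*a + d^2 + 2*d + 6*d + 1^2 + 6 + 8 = -2*a^3 + a^2*(d + 5) + a*(d^2 + 9*d + 22) + d^2 + 8*d + 15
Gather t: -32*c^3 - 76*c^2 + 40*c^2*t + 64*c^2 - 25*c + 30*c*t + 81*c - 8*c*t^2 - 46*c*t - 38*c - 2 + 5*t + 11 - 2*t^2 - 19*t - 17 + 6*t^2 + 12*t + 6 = -32*c^3 - 12*c^2 + 18*c + t^2*(4 - 8*c) + t*(40*c^2 - 16*c - 2) - 2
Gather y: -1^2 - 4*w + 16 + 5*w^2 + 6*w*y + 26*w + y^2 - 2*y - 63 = 5*w^2 + 22*w + y^2 + y*(6*w - 2) - 48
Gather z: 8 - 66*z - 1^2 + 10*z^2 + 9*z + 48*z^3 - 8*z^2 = 48*z^3 + 2*z^2 - 57*z + 7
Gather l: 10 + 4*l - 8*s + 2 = 4*l - 8*s + 12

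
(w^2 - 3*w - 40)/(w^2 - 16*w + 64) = (w + 5)/(w - 8)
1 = 1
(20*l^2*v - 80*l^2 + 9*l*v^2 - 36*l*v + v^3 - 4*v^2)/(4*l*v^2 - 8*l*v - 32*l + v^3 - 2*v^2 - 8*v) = (5*l + v)/(v + 2)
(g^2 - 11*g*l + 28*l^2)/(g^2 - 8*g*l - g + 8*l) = (g^2 - 11*g*l + 28*l^2)/(g^2 - 8*g*l - g + 8*l)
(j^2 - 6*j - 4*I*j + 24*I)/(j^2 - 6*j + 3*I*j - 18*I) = (j - 4*I)/(j + 3*I)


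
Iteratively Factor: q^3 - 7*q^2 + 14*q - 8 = (q - 1)*(q^2 - 6*q + 8) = (q - 2)*(q - 1)*(q - 4)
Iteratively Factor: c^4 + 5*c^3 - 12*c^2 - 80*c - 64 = (c + 4)*(c^3 + c^2 - 16*c - 16) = (c + 1)*(c + 4)*(c^2 - 16) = (c + 1)*(c + 4)^2*(c - 4)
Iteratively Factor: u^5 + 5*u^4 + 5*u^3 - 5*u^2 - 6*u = (u + 3)*(u^4 + 2*u^3 - u^2 - 2*u) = (u - 1)*(u + 3)*(u^3 + 3*u^2 + 2*u) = u*(u - 1)*(u + 3)*(u^2 + 3*u + 2) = u*(u - 1)*(u + 2)*(u + 3)*(u + 1)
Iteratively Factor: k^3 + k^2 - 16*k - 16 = (k + 1)*(k^2 - 16) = (k - 4)*(k + 1)*(k + 4)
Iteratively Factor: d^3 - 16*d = (d - 4)*(d^2 + 4*d) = (d - 4)*(d + 4)*(d)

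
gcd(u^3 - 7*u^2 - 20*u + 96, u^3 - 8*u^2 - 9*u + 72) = u^2 - 11*u + 24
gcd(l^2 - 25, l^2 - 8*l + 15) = l - 5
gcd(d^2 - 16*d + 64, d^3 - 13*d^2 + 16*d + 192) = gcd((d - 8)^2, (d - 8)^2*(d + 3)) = d^2 - 16*d + 64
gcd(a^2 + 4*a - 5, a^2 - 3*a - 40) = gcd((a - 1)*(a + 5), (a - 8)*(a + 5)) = a + 5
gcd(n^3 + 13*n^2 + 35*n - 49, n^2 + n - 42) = n + 7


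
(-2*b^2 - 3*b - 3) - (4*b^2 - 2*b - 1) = -6*b^2 - b - 2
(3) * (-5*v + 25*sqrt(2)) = -15*v + 75*sqrt(2)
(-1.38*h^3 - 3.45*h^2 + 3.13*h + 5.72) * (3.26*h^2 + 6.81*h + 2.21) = -4.4988*h^5 - 20.6448*h^4 - 16.3405*h^3 + 32.338*h^2 + 45.8705*h + 12.6412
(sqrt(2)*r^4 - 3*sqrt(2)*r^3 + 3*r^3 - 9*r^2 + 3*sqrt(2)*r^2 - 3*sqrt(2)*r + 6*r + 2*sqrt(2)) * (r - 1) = sqrt(2)*r^5 - 4*sqrt(2)*r^4 + 3*r^4 - 12*r^3 + 6*sqrt(2)*r^3 - 6*sqrt(2)*r^2 + 15*r^2 - 6*r + 5*sqrt(2)*r - 2*sqrt(2)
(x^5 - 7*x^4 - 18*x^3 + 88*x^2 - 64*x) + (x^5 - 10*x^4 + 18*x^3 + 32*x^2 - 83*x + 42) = 2*x^5 - 17*x^4 + 120*x^2 - 147*x + 42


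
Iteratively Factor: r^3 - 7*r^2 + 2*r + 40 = (r + 2)*(r^2 - 9*r + 20) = (r - 5)*(r + 2)*(r - 4)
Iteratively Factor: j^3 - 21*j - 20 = (j - 5)*(j^2 + 5*j + 4) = (j - 5)*(j + 4)*(j + 1)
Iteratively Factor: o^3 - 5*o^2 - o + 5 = (o + 1)*(o^2 - 6*o + 5) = (o - 5)*(o + 1)*(o - 1)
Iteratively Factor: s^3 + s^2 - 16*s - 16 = (s + 4)*(s^2 - 3*s - 4) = (s + 1)*(s + 4)*(s - 4)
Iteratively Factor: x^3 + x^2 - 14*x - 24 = (x + 3)*(x^2 - 2*x - 8) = (x - 4)*(x + 3)*(x + 2)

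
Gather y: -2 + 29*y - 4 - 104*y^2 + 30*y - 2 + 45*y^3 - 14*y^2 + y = 45*y^3 - 118*y^2 + 60*y - 8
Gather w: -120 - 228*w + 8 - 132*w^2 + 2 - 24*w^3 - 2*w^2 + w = -24*w^3 - 134*w^2 - 227*w - 110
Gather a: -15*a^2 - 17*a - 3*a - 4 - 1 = -15*a^2 - 20*a - 5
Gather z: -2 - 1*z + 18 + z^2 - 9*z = z^2 - 10*z + 16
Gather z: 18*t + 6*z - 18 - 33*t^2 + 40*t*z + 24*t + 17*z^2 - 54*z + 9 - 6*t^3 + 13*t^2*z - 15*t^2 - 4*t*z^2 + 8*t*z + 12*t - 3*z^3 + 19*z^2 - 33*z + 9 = -6*t^3 - 48*t^2 + 54*t - 3*z^3 + z^2*(36 - 4*t) + z*(13*t^2 + 48*t - 81)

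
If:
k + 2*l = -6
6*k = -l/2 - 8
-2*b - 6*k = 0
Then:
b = 78/23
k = -26/23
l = -56/23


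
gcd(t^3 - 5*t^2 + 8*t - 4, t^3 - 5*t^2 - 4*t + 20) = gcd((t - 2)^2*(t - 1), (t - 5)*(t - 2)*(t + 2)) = t - 2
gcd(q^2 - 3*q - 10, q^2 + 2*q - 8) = 1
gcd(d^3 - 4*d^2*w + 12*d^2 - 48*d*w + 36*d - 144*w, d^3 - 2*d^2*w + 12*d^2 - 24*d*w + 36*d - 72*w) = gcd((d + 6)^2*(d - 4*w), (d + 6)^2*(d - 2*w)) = d^2 + 12*d + 36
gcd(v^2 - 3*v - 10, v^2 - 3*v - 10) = v^2 - 3*v - 10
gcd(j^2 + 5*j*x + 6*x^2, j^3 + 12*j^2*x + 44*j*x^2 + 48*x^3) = j + 2*x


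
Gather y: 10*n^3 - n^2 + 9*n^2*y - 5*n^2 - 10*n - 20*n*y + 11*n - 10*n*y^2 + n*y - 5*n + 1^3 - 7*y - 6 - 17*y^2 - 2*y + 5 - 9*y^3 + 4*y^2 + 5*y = 10*n^3 - 6*n^2 - 4*n - 9*y^3 + y^2*(-10*n - 13) + y*(9*n^2 - 19*n - 4)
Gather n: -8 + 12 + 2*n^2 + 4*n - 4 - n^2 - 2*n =n^2 + 2*n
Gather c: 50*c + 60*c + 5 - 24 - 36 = 110*c - 55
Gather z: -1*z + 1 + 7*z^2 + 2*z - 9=7*z^2 + z - 8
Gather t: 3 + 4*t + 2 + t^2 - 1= t^2 + 4*t + 4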